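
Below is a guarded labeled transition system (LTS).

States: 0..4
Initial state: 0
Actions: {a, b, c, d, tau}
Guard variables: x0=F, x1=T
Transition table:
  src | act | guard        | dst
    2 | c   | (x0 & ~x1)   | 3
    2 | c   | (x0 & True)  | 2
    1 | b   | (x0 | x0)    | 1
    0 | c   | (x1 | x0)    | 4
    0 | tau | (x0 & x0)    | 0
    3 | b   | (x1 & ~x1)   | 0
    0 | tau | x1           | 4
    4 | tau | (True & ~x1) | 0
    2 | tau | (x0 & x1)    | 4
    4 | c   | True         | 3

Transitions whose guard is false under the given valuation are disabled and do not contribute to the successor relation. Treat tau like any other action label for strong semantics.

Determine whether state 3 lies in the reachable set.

Answer: REACHABLE

Trace:
3 transition(s) survive guard evaluation.
depth 0: {0}
depth 1: {4}  cumulative {0,4}
depth 2: {3}  cumulative {0,3,4}
Reach set: {0,3,4}
witness 3: c·c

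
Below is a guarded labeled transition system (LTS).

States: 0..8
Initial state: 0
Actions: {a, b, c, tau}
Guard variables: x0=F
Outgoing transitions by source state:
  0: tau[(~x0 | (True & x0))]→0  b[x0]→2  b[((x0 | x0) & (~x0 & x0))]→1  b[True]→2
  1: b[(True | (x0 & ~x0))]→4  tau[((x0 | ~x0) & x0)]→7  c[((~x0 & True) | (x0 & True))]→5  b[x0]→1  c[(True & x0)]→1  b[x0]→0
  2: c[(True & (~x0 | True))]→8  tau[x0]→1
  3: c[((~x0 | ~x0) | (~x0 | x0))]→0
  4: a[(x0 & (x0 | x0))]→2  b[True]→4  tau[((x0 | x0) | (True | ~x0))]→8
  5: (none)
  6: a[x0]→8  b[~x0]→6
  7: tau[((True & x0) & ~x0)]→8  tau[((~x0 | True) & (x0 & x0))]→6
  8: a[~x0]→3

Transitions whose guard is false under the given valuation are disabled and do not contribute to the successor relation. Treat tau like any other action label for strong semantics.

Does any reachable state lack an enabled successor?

Answer: DEADLOCK-FREE

Trace:
Reachable = {0,2,3,8}
  0: b→2  tau→0  [2 out]
  2: c→8  [1 out]
  3: c→0  [1 out]
  8: a→3  [1 out]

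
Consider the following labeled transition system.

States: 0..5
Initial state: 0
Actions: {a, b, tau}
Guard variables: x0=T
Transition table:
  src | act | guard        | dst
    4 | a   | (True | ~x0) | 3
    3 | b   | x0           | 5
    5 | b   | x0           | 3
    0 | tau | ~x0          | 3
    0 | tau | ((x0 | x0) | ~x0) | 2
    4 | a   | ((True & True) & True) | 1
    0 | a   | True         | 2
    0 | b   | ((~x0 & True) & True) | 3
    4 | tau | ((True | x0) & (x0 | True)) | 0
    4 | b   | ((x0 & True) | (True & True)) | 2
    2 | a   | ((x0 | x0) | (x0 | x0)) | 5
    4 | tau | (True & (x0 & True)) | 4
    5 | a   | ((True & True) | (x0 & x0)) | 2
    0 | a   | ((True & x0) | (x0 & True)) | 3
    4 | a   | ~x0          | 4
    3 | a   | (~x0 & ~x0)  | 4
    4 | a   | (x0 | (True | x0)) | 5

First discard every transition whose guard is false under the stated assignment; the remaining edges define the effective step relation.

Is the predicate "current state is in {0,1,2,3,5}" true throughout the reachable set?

Answer: INVARIANT HOLDS

Working:
Inv-set: {0,1,2,3,5}
R = {0,2,3,5}
  0: safe
  2: safe
  3: safe
  5: safe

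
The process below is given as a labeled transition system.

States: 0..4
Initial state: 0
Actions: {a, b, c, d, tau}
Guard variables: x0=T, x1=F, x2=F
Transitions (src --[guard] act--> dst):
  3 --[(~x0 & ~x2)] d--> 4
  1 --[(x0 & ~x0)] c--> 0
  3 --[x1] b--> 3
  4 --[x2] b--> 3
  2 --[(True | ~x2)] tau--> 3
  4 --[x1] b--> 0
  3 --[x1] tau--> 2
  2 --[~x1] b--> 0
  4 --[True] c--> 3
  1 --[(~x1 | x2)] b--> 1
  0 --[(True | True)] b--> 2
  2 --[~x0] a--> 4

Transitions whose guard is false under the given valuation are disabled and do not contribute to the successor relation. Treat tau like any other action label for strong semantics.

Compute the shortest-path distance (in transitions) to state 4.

Answer: UNREACHABLE

Trace:
Layered search for 4:
  depth 0: {0}
  depth 1: {2}
  depth 2: {3}
4 never appears.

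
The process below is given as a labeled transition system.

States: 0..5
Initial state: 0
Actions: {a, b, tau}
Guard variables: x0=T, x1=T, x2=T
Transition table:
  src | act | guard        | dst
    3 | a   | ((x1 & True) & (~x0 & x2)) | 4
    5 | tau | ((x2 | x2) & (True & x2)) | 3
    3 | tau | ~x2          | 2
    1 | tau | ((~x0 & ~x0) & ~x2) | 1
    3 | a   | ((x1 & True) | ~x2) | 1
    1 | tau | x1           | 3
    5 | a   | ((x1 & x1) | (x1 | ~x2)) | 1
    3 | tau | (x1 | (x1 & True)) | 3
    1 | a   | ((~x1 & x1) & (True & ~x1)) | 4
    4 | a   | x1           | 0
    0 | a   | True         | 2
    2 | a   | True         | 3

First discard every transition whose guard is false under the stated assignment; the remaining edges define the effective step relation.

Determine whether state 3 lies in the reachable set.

8 transition(s) survive guard evaluation.
depth 0: {0}
depth 1: {2}  total {0,2}
depth 2: {3}  total {0,2,3}
depth 3: {1}  total {0,1,2,3}
R = {0,1,2,3}
witness 3: a·a

Answer: REACHABLE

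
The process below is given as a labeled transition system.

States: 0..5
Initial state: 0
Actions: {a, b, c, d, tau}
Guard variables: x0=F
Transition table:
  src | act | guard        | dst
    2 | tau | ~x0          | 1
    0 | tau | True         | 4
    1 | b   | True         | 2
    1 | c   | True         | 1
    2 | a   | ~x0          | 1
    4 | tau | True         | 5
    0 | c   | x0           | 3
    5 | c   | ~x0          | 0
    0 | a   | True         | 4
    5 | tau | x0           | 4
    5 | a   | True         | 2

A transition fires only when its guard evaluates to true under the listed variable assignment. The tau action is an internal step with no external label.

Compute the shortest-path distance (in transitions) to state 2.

BFS to 2:
  Layer 0: {0}
  Layer 1: {4}
  Layer 2: {5}
  Layer 3: {2}
first hit 2 at d=3 via a·tau·a

Answer: 3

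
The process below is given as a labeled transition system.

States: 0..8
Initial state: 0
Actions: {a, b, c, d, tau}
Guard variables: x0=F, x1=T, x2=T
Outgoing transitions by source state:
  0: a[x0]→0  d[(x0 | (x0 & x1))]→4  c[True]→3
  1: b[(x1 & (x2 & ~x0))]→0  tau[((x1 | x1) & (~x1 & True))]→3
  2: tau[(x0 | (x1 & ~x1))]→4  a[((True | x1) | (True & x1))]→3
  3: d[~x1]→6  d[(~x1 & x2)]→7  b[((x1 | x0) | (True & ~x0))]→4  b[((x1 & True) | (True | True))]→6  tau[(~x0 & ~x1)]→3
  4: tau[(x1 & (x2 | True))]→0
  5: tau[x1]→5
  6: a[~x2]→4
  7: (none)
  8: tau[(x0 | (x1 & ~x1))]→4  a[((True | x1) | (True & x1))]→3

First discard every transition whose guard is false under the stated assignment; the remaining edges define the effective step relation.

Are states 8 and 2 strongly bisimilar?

Answer: BISIMILAR

Working:
Compute ~ classes (split until stable):
  round 0: {{0,1,2,3,4,5,6,7,8}}
  round 1: {{0},{1,3},{2,8},{4,5},{6,7}}
  round 2: {{0},{1},{2,8},{3},{4},{5},{6,7}}
Fixed point at round 3; 7 class(es).
8∈{2,8}, 2∈{2,8}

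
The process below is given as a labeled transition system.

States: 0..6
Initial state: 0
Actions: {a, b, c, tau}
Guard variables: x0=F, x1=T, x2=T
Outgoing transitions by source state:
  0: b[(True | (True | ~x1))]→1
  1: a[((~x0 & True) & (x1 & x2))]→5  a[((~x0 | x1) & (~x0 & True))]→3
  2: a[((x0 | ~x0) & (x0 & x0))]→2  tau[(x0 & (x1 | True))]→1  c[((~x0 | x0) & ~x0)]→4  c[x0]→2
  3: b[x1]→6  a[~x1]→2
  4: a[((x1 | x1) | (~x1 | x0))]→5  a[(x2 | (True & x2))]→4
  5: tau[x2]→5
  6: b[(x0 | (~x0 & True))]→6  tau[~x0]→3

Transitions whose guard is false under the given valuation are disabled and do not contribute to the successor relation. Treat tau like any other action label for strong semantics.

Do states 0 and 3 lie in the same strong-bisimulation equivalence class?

Answer: NOT BISIMILAR

Trace:
Refine partition for ~:
  P[0] = {{0,1,2,3,4,5,6}}
  P[1] = {{0,3},{1,4},{2},{5},{6}}
  P[2] = {{0},{1},{2},{3},{4},{5},{6}}
stable after 3 split(s): 7 block(s)
class of 0: {0}; class of 3: {3}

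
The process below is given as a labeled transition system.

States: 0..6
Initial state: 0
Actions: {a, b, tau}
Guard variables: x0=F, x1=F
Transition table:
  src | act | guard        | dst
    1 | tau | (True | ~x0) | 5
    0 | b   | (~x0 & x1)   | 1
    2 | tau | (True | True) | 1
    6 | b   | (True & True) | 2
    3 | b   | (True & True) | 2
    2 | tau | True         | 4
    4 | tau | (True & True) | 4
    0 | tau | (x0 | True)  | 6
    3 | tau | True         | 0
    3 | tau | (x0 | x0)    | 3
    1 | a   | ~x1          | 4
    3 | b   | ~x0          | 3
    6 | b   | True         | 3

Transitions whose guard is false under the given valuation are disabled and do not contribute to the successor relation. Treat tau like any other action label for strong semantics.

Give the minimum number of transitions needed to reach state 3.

Breadth-first toward 3:
  depth 0: {0}
  depth 1: {6}
  depth 2: {2,3}
3 enters at depth 2; path tau·b

Answer: 2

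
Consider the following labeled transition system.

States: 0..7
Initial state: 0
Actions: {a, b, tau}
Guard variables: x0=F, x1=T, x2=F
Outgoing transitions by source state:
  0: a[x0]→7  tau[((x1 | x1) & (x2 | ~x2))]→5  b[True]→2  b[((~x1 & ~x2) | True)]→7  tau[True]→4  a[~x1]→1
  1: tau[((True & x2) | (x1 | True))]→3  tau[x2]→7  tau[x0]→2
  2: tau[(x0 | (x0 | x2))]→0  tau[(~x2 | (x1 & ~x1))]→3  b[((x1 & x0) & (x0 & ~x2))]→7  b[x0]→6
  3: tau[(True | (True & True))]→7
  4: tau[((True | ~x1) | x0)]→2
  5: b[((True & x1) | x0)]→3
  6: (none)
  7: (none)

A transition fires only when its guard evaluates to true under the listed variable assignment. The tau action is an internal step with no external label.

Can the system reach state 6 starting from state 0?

Answer: UNREACHABLE

Analysis:
Guard filter leaves 9 enabled edge(s).
Layer 0: {0}
Layer 1: {2,4,5,7}  total {0,2,4,5,7}
Layer 2: {3}  total {0,2,3,4,5,7}
R = {0,2,3,4,5,7}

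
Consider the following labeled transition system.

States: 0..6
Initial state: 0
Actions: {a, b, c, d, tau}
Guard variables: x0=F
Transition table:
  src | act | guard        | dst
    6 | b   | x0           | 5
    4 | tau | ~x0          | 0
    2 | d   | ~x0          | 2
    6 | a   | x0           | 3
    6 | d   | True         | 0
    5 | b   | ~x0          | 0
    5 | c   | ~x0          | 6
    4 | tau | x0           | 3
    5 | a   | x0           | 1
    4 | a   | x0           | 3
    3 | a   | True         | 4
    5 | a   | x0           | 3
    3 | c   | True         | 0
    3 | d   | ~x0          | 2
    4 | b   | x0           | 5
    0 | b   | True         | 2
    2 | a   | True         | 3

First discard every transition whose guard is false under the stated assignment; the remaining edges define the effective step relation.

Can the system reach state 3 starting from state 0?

10 transition(s) survive guard evaluation.
depth 0: {0}
depth 1: {2}  cumulative {0,2}
depth 2: {3}  cumulative {0,2,3}
depth 3: {4}  cumulative {0,2,3,4}
Reach set: {0,2,3,4}
witness 3: b·a

Answer: REACHABLE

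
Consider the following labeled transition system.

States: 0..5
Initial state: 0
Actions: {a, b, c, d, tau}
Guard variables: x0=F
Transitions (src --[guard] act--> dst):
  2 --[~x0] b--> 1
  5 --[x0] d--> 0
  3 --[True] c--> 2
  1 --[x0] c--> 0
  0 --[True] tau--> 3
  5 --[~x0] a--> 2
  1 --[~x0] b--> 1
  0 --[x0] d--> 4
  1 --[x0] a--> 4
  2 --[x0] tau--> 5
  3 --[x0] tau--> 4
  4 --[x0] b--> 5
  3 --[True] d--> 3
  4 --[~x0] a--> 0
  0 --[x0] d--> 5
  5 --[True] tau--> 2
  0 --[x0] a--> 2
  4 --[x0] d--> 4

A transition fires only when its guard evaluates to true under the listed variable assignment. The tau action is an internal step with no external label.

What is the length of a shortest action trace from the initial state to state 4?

BFS to 4:
  depth 0: {0}
  depth 1: {3}
  depth 2: {2}
  depth 3: {1}
4 never appears.

Answer: UNREACHABLE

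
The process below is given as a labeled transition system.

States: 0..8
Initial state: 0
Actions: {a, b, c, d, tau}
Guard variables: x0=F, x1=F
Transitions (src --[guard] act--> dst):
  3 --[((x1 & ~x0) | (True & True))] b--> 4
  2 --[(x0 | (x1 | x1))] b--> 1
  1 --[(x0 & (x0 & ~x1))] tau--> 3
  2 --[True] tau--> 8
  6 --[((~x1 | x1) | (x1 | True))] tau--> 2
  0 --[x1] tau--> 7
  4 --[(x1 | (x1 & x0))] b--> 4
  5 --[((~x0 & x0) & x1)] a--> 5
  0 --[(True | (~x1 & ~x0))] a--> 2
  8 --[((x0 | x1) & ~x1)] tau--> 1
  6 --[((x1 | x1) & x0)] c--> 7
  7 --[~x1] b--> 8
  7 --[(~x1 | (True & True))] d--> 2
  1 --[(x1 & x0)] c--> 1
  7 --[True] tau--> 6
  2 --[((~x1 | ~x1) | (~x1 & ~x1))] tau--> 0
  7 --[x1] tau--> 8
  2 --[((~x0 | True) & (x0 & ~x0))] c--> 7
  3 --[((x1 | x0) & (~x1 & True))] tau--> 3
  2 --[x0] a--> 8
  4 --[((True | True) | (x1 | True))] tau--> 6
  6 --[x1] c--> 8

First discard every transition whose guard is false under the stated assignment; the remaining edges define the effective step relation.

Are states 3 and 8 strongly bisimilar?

Answer: NOT BISIMILAR

Analysis:
Compute ~ classes (split until stable):
  π0 = {{0,1,2,3,4,5,6,7,8}}
  π1 = {{0},{1,5,8},{2,4,6},{3},{7}}
  π2 = {{0},{1,5,8},{2},{3},{4,6},{7}}
  π3 = {{0},{1,5,8},{2},{3},{4},{6},{7}}
7 equivalence class(es) (converged in 4)
3∈{3}, 8∈{1,5,8}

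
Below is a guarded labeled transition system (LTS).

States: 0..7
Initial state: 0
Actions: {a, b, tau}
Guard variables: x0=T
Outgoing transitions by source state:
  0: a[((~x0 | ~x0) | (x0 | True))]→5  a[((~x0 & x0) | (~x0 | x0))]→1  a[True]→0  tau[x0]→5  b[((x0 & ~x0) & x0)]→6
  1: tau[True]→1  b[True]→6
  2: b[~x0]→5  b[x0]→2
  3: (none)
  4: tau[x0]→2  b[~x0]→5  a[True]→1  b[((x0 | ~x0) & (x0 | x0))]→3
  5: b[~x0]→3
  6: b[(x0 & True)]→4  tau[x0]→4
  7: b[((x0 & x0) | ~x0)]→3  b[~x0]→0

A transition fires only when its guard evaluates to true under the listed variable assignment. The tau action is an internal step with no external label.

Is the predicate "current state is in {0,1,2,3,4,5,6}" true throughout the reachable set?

Safe = {0,1,2,3,4,5,6}
Reachable = {0,1,2,3,4,5,6}
  0: ok
  1: ok
  2: ok
  3: ok
  4: ok
  5: ok
  6: ok

Answer: INVARIANT HOLDS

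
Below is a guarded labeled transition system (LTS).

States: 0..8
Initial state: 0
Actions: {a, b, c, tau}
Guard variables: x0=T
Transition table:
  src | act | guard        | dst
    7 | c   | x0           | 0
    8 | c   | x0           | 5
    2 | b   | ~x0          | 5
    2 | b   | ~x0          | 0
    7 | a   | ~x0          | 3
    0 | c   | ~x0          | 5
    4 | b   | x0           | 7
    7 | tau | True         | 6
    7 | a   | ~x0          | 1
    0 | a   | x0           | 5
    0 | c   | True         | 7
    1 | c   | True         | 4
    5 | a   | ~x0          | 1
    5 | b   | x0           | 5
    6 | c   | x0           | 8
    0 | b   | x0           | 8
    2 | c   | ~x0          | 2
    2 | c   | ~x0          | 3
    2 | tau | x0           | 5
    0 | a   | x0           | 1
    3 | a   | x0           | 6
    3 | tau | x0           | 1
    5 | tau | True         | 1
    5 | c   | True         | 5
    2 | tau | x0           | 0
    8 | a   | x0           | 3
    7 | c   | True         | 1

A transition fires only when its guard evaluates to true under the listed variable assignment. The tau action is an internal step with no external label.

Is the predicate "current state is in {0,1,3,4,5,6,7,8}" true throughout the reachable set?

Safe = {0,1,3,4,5,6,7,8}
Reach set: {0,1,3,4,5,6,7,8}
  0: ok
  1: ok
  3: ok
  4: ok
  5: ok
  6: ok
  7: ok
  8: ok

Answer: INVARIANT HOLDS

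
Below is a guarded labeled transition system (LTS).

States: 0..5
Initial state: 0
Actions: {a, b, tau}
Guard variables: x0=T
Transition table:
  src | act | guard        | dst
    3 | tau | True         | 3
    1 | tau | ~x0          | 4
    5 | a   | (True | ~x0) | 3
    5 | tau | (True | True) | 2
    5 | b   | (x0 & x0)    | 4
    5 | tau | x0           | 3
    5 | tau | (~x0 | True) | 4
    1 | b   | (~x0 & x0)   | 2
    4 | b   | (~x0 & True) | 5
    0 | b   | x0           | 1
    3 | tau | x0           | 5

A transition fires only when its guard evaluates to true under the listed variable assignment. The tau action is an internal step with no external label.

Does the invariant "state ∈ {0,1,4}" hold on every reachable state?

Inv-set: {0,1,4}
Reachable = {0,1}
  0: safe
  1: safe

Answer: INVARIANT HOLDS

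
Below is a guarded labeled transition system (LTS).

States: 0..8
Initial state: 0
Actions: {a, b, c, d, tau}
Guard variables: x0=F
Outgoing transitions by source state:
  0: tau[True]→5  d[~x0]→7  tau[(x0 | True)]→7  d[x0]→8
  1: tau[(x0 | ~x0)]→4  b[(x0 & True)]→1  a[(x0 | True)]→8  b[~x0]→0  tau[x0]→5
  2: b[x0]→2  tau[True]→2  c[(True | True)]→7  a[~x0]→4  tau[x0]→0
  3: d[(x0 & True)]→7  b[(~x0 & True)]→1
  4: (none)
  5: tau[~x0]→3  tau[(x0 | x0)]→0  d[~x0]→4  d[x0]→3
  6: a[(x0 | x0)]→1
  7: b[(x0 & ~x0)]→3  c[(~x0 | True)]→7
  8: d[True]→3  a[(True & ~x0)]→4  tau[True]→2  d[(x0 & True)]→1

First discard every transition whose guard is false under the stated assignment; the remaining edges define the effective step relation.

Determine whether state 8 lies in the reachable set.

Answer: REACHABLE

Trace:
After dropping false guards: 16 live edges.
Layer 0: {0}
Layer 1: {5,7}  total {0,5,7}
Layer 2: {3,4}  total {0,3,4,5,7}
Layer 3: {1}  total {0,1,3,4,5,7}
Layer 4: {8}  total {0,1,3,4,5,7,8}
Layer 5: {2}  total {0,1,2,3,4,5,7,8}
Reachable = {0,1,2,3,4,5,7,8}
trace reaching 8: tau·tau·b·a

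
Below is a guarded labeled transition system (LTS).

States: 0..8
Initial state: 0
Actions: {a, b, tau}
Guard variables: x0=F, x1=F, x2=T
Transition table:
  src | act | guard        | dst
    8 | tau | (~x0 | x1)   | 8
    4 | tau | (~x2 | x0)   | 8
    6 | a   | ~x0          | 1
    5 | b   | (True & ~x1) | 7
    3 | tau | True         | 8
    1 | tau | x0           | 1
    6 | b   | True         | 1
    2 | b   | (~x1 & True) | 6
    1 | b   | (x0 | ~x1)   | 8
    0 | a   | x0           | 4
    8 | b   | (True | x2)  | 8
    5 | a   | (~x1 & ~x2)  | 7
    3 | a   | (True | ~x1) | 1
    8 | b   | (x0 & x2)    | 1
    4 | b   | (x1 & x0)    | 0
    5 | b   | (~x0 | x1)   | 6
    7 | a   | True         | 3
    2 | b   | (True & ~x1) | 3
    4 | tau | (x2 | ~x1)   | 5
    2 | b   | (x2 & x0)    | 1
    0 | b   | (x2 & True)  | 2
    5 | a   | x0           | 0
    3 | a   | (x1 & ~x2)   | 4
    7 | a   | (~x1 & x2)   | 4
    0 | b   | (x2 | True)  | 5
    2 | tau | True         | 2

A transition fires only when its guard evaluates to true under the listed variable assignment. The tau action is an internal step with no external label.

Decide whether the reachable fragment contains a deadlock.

Answer: DEADLOCK-FREE

Working:
Reachable = {0,1,2,3,4,5,6,7,8}
  0: b→2  b→5  [2 out]
  1: b→8  [1 out]
  2: b→3  b→6  tau→2  [3 out]
  3: a→1  tau→8  [2 out]
  4: tau→5  [1 out]
  5: b→6  b→7  [2 out]
  6: a→1  b→1  [2 out]
  7: a→3  a→4  [2 out]
  8: b→8  tau→8  [2 out]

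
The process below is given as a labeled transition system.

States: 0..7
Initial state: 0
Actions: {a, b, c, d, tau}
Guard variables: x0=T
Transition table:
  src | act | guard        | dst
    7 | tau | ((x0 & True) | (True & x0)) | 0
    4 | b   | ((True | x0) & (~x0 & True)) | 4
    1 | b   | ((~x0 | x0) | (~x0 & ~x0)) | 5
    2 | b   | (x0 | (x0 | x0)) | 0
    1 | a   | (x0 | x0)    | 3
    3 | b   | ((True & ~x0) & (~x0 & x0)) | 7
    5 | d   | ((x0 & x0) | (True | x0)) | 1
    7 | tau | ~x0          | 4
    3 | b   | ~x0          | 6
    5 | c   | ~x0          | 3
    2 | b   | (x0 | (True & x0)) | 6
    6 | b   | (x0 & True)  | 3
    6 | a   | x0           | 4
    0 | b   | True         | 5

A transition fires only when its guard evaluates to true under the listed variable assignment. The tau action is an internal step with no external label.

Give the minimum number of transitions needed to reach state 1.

Answer: 2

Analysis:
Layered search for 1:
  depth 0: {0}
  depth 1: {5}
  depth 2: {1}
1 enters at depth 2; path b·d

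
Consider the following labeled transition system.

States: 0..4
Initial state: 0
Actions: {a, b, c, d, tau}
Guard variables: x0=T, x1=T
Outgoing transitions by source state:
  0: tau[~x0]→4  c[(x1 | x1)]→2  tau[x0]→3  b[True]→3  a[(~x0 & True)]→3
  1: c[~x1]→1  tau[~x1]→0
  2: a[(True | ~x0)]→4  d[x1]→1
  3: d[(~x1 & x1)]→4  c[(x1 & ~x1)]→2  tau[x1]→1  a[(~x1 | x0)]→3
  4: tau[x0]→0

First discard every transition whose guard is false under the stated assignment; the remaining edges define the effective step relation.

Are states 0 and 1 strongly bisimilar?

Answer: NOT BISIMILAR

Trace:
Refine partition for ~:
  π0 = {{0,1,2,3,4}}
  π1 = {{0},{1},{2},{3},{4}}
5 equivalence class(es) (converged in 2)
class of 0: {0}; class of 1: {1}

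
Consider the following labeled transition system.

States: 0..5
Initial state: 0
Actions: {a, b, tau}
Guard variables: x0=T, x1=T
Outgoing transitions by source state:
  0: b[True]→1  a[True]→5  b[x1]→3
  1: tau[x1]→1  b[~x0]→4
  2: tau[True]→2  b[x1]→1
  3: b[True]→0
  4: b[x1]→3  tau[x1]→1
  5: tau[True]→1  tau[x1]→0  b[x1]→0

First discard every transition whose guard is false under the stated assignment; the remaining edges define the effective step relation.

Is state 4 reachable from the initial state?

After dropping false guards: 12 live edges.
L0 = {0}
L1 = {1,3,5}  cumulative {0,1,3,5}
R = {0,1,3,5}

Answer: UNREACHABLE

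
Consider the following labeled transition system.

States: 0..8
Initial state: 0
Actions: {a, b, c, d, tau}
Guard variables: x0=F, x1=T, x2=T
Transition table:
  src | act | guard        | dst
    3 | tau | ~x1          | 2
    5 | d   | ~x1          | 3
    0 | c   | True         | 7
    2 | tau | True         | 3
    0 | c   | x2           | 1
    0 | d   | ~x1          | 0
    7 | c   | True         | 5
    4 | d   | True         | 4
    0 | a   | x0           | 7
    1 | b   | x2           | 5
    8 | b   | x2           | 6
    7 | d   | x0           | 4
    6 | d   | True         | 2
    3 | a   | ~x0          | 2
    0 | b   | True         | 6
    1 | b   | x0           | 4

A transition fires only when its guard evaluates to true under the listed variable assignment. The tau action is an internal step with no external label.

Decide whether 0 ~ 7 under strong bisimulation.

Bisimulation quotient by refinement:
  P[0] = {{0,1,2,3,4,5,6,7,8}}
  P[1] = {{0},{1,8},{2},{3},{4,6},{5},{7}}
  P[2] = {{0},{1},{2},{3},{4},{5},{6},{7},{8}}
9 equivalence class(es) (converged in 3)
class of 0: {0}; class of 7: {7}

Answer: NOT BISIMILAR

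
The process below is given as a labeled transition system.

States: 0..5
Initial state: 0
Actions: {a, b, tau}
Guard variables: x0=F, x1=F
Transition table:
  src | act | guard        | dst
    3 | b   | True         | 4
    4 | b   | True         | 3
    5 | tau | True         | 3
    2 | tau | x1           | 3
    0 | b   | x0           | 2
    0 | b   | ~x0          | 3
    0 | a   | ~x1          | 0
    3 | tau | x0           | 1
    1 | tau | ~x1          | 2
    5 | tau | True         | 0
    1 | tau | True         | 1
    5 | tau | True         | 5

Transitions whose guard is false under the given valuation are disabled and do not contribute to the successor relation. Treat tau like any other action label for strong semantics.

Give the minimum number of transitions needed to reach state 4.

Answer: 2

Working:
Breadth-first toward 4:
  depth 0: {0}
  depth 1: {3}
  depth 2: {4}
depth(4)=2, e.g. b·b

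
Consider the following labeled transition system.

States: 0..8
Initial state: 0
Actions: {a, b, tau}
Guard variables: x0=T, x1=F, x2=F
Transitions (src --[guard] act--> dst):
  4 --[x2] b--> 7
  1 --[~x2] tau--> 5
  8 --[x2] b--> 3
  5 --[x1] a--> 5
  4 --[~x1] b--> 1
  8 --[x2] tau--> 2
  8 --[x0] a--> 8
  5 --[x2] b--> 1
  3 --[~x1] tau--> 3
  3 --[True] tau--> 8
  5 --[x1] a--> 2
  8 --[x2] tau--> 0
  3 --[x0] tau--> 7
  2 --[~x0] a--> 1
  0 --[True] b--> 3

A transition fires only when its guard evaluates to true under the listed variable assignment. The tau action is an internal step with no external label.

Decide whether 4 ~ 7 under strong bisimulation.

Answer: NOT BISIMILAR

Working:
Refine partition for ~:
  P[0] = {{0,1,2,3,4,5,6,7,8}}
  P[1] = {{0,4},{1,3},{2,5,6,7},{8}}
  P[2] = {{0,4},{1},{2,5,6,7},{3},{8}}
  P[3] = {{0},{1},{2,5,6,7},{3},{4},{8}}
6 equivalence class(es) (converged in 4)
4∈{4}, 7∈{2,5,6,7}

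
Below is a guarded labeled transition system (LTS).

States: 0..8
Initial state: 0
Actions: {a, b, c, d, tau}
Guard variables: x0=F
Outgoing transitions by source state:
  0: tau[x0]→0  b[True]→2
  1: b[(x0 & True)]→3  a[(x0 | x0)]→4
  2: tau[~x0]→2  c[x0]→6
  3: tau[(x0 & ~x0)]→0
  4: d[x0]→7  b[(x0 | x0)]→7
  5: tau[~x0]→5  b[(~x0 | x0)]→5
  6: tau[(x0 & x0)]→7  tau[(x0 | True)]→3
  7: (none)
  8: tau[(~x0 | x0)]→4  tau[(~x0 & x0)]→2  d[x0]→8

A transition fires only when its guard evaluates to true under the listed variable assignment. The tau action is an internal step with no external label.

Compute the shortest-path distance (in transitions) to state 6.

Answer: UNREACHABLE

Trace:
BFS to 6:
  depth 0: {0}
  depth 1: {2}
6 never appears.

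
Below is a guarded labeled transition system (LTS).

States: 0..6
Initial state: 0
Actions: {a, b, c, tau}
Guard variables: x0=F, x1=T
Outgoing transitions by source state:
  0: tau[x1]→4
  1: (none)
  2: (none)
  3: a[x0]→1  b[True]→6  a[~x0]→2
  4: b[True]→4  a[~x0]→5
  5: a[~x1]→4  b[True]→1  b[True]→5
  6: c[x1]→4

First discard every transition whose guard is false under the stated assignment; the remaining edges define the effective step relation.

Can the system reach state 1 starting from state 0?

8 transition(s) survive guard evaluation.
L0 = {0}
L1 = {4}  cumulative {0,4}
L2 = {5}  cumulative {0,4,5}
L3 = {1}  cumulative {0,1,4,5}
Reach set: {0,1,4,5}
trace reaching 1: tau·a·b

Answer: REACHABLE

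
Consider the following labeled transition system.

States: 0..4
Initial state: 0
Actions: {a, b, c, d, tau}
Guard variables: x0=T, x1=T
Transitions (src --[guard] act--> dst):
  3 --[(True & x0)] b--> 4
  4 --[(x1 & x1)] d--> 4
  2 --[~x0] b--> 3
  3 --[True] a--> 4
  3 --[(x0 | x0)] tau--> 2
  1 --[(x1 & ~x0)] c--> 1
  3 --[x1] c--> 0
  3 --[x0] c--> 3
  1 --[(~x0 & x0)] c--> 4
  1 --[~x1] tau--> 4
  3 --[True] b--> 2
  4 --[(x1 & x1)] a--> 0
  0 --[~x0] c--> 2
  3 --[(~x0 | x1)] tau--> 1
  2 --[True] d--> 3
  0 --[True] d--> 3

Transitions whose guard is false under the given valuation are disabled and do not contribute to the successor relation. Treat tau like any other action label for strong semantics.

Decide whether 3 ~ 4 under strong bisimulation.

Answer: NOT BISIMILAR

Analysis:
Refine partition for ~:
  round 0: {{0,1,2,3,4}}
  round 1: {{0,2},{1},{3},{4}}
stable after 2 split(s): 4 block(s)
3∈{3}, 4∈{4}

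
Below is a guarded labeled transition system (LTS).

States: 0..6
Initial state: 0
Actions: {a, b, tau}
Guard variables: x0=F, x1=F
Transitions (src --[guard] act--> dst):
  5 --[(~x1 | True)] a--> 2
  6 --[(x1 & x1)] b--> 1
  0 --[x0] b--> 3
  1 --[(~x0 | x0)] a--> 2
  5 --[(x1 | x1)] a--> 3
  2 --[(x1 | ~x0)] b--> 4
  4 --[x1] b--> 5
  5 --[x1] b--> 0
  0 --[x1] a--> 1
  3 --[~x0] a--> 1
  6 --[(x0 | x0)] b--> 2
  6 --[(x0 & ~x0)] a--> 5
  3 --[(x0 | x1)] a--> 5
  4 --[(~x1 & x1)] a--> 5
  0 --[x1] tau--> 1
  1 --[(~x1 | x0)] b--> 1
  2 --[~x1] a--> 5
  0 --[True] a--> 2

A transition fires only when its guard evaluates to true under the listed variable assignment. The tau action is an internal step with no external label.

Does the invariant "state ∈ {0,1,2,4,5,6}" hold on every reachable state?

Answer: INVARIANT HOLDS

Trace:
Allowed set {0,1,2,4,5,6}
R = {0,2,4,5}
  0: safe
  2: safe
  4: safe
  5: safe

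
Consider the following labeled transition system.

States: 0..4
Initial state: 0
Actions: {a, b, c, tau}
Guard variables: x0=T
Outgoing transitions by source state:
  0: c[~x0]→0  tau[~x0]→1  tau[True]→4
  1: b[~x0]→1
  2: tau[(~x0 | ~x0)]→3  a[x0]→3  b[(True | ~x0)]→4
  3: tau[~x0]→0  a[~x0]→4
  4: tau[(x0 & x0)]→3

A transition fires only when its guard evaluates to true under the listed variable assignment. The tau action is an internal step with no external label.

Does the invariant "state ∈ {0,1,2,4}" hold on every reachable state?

Inv-set: {0,1,2,4}
R = {0,3,4}
  0: safe
  3: ✗ unsafe
  4: safe
reach 3 via tau·tau — violates

Answer: INVARIANT VIOLATED at state 3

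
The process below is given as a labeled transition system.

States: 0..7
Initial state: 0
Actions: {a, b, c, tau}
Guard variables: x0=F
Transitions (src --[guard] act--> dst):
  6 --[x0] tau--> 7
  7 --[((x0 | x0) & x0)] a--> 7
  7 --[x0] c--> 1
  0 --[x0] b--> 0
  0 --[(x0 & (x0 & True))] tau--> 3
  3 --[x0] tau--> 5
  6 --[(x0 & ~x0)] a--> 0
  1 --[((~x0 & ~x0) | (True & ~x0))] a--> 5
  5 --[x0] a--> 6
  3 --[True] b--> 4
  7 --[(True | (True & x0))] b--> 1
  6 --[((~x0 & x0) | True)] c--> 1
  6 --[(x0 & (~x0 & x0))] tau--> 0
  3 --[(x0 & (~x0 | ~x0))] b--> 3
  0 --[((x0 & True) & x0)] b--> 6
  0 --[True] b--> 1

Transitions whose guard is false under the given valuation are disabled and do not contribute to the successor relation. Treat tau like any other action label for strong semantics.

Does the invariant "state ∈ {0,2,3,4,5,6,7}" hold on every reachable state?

Answer: INVARIANT VIOLATED at state 1

Working:
Allowed set {0,2,3,4,5,6,7}
Reachable = {0,1,5}
  0: safe
  1: outside
  5: safe
witness against invariant: b → 1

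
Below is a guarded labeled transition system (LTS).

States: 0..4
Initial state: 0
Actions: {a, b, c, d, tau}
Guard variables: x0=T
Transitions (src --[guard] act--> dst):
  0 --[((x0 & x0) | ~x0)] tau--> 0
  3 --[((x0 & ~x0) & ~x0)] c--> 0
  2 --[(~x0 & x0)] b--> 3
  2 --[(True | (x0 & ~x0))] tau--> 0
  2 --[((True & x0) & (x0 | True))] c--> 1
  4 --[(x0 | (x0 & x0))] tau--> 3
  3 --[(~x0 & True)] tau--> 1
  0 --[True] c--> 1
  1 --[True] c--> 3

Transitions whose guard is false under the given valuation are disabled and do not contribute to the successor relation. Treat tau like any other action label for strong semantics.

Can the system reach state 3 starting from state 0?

Answer: REACHABLE

Analysis:
Guard filter leaves 6 enabled edge(s).
Layer 0: {0}
Layer 1: {1}  cumulative {0,1}
Layer 2: {3}  cumulative {0,1,3}
Reach set: {0,1,3}
Path to 3: c·c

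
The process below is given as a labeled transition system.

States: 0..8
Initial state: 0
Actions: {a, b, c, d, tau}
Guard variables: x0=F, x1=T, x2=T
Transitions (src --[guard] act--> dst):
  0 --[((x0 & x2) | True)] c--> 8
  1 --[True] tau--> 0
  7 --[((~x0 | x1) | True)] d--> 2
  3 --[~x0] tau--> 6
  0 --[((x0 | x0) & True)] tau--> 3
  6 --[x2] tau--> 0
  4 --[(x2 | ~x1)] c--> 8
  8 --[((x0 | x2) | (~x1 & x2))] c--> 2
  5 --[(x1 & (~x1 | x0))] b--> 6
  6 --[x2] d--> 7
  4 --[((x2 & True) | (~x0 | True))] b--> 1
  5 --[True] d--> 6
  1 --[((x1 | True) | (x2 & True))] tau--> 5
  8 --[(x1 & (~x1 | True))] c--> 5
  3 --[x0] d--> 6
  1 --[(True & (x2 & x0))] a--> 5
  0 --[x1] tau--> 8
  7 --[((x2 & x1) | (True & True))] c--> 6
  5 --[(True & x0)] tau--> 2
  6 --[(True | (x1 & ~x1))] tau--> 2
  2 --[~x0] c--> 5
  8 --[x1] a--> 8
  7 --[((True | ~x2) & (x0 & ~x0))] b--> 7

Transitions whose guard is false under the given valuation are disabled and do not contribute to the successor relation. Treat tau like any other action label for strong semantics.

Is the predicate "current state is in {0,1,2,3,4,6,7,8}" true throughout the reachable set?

Allowed set {0,1,2,3,4,6,7,8}
Reach set: {0,2,5,6,7,8}
  0: ✓
  2: ✓
  5: ✗ unsafe
  6: ✓
  7: ✓
  8: ✓
witness against invariant: c·c → 5

Answer: INVARIANT VIOLATED at state 5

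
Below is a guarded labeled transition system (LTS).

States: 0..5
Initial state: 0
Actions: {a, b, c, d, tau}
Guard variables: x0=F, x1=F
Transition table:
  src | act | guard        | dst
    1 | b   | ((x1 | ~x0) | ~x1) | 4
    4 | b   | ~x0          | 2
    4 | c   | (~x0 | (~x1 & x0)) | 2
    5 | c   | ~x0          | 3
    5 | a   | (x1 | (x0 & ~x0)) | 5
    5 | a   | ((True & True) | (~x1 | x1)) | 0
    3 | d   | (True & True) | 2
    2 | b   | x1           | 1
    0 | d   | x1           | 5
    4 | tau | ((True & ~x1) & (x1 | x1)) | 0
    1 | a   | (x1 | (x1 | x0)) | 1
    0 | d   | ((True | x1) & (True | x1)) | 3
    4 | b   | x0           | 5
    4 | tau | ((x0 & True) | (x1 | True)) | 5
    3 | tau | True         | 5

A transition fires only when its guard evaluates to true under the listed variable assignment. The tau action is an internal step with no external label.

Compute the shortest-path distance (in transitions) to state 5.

Answer: 2

Working:
Breadth-first toward 5:
  Layer 0: {0}
  Layer 1: {3}
  Layer 2: {2,5}
depth(5)=2, e.g. d·tau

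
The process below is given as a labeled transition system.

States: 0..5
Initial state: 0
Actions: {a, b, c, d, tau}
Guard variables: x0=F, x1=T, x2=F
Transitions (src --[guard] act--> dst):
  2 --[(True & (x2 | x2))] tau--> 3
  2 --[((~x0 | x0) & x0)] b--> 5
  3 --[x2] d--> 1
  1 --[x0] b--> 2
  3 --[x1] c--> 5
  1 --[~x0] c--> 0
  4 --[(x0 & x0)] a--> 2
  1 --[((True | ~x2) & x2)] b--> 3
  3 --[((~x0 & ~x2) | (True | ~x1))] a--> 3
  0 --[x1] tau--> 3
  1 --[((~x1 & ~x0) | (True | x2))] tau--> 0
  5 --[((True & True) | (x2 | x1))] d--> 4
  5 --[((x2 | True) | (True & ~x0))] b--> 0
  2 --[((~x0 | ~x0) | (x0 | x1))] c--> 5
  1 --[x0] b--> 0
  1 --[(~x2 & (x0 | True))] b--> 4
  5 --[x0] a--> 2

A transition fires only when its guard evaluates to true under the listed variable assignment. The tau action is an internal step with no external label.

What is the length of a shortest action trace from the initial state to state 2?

Answer: UNREACHABLE

Working:
Breadth-first toward 2:
  depth 0: {0}
  depth 1: {3}
  depth 2: {5}
  depth 3: {4}
2 never appears.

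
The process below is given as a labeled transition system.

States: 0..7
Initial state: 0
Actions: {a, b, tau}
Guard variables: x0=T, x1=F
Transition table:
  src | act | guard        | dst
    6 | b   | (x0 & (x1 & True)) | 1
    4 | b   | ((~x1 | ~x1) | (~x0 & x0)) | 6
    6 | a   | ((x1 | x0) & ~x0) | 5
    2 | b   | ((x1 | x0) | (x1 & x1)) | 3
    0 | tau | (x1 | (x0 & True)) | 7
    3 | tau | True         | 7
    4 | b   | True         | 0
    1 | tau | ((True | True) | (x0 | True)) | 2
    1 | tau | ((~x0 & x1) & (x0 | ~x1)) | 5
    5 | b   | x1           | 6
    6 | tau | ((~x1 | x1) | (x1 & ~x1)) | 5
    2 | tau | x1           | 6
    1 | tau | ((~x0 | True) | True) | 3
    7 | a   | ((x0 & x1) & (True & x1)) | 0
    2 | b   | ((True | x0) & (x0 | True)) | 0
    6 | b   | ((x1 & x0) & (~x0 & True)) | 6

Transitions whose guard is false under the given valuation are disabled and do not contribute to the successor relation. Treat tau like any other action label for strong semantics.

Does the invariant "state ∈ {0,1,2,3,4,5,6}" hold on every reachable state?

Answer: INVARIANT VIOLATED at state 7

Trace:
Inv-set: {0,1,2,3,4,5,6}
Reachable = {0,7}
  0: ok
  7: VIOLATES
reach 7 via tau — violates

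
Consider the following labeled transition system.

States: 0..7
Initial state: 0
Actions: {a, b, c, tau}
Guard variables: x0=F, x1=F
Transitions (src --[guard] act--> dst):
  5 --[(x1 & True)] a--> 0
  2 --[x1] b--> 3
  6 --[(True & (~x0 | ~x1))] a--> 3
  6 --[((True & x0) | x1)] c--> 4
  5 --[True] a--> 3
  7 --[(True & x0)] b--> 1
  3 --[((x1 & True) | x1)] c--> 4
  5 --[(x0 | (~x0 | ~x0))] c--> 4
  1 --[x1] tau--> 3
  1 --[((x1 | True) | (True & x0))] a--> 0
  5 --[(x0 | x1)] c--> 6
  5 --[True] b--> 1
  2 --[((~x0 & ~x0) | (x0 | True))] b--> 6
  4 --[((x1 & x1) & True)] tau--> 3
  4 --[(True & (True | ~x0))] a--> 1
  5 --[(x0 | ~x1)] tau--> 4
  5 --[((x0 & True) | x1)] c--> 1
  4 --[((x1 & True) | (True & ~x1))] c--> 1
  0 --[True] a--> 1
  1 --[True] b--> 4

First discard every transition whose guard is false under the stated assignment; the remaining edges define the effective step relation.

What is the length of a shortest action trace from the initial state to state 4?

Layered search for 4:
  L0 = {0}
  L1 = {1}
  L2 = {4}
depth(4)=2, e.g. a·b

Answer: 2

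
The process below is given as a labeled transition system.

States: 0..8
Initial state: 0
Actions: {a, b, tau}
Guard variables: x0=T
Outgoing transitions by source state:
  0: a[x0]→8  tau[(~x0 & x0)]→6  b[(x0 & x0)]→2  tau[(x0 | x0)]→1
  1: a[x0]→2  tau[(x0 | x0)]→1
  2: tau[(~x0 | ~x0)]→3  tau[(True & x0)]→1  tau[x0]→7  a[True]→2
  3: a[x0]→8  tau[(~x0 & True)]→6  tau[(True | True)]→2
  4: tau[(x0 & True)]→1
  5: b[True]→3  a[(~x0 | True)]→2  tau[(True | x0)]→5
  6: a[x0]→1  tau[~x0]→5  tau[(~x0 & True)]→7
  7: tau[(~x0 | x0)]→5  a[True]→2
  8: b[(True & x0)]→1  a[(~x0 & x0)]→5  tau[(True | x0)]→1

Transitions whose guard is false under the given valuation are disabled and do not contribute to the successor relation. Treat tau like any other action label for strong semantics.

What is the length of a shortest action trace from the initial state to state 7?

Answer: 2

Working:
Layered search for 7:
  L0 = {0}
  L1 = {1,2,8}
  L2 = {7}
7 enters at depth 2; path b·tau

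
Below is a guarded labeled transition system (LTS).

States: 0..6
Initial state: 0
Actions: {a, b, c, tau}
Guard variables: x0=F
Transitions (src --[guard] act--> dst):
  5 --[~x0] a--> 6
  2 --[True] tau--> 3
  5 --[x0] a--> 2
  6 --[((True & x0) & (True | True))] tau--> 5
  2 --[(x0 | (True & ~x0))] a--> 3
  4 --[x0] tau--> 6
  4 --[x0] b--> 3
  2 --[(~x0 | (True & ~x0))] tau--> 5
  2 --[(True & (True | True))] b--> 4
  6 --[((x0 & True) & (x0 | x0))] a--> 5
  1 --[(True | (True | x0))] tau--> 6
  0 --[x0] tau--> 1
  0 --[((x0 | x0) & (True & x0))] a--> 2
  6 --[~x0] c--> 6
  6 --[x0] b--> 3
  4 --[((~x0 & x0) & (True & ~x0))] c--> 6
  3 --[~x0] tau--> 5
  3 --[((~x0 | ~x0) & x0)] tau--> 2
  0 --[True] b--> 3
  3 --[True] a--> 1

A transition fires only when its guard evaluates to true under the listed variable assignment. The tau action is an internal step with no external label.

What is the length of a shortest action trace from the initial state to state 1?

Answer: 2

Analysis:
Layered search for 1:
  Layer 0: {0}
  Layer 1: {3}
  Layer 2: {1,5}
first hit 1 at d=2 via b·a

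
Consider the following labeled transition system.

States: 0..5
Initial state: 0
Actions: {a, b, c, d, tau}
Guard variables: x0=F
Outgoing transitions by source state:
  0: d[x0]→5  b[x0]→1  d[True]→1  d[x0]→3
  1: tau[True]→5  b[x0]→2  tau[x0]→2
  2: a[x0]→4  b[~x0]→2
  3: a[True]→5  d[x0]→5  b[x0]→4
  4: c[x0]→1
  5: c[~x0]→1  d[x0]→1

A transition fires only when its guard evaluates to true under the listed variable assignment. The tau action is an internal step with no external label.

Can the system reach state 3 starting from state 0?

Guard filter leaves 5 enabled edge(s).
depth 0: {0}
depth 1: {1}  now seen {0,1}
depth 2: {5}  now seen {0,1,5}
R = {0,1,5}

Answer: UNREACHABLE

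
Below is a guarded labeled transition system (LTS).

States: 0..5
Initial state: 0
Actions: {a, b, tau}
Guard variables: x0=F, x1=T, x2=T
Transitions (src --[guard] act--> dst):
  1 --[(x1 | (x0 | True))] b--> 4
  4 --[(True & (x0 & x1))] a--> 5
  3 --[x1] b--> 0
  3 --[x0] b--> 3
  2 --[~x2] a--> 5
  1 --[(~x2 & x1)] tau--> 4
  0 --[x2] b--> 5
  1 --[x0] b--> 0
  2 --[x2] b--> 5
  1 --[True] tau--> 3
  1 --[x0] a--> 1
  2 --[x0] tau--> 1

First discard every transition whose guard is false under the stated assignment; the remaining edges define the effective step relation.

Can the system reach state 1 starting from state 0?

Answer: UNREACHABLE

Analysis:
Guard filter leaves 5 enabled edge(s).
Layer 0: {0}
Layer 1: {5}  now seen {0,5}
R = {0,5}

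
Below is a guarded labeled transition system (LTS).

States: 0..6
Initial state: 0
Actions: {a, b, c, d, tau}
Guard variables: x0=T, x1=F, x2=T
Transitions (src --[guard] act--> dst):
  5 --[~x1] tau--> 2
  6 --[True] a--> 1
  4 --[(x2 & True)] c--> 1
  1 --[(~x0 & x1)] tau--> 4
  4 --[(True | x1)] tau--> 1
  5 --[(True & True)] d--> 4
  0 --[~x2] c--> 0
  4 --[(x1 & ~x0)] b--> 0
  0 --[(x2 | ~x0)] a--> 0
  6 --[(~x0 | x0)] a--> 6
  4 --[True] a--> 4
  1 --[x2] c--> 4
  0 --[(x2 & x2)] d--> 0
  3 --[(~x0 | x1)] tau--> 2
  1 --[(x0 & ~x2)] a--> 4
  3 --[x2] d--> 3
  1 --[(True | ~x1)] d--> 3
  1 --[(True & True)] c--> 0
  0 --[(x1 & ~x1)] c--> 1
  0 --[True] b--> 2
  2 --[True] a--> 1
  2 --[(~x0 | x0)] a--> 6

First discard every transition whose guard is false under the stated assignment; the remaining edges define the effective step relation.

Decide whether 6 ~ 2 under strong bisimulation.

Bisimulation quotient by refinement:
  round 0: {{0,1,2,3,4,5,6}}
  round 1: {{0},{1},{2,6},{3},{4},{5}}
stable after 2 split(s): 6 block(s)
[6]={2,6}  [2]={2,6}

Answer: BISIMILAR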